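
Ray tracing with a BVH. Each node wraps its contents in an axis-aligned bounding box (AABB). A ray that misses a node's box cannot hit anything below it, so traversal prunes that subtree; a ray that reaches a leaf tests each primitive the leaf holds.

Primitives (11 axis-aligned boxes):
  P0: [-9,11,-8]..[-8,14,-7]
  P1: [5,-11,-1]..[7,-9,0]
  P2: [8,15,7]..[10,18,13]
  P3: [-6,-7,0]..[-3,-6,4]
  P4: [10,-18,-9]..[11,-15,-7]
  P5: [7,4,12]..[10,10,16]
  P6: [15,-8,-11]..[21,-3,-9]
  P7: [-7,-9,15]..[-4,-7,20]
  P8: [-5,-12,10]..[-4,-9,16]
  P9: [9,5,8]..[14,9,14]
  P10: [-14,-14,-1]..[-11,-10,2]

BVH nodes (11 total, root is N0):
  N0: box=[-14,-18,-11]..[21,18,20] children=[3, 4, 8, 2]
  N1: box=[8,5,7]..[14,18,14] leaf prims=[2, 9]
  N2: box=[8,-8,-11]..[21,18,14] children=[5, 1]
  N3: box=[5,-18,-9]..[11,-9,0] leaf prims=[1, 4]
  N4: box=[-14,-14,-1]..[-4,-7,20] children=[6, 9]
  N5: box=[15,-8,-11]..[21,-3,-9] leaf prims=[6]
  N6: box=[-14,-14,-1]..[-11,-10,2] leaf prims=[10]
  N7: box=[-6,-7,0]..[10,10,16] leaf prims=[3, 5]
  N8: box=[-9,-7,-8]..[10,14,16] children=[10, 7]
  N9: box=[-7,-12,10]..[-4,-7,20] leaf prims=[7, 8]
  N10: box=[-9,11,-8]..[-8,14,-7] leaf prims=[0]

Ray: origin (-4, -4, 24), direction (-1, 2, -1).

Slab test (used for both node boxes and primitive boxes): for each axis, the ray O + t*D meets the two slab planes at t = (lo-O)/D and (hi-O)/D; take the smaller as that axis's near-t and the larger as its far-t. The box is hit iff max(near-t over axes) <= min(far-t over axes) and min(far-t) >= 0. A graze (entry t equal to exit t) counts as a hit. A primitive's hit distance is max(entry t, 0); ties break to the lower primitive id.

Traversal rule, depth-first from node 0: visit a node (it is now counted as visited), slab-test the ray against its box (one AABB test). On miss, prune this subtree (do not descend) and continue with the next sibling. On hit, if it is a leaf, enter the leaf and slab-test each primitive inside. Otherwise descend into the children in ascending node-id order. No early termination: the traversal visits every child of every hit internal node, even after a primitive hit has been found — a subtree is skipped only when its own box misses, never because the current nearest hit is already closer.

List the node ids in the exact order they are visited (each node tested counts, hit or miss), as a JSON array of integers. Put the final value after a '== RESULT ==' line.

Walk:
N0 x:[-25,10] y:[-7,11] z:[4,35] -> hit [4,10], descend [2, 3, 4, 8]
  N2 x:[-25,-12] y:[-2,11] z:[10,35] -> miss, prune
  N3 x:[-15,-9] y:[-7,-5/2] z:[24,33] -> miss, prune
  N4 x:[0,10] y:[-5,-3/2] z:[4,25] -> miss, prune
  N8 x:[-14,5] y:[-3/2,9] z:[8,32] -> miss, prune

Summary -> nodes [0, 2, 3, 4, 8]; box-tests=5; leaf-entries=0; first=miss

== RESULT ==
[0, 2, 3, 4, 8]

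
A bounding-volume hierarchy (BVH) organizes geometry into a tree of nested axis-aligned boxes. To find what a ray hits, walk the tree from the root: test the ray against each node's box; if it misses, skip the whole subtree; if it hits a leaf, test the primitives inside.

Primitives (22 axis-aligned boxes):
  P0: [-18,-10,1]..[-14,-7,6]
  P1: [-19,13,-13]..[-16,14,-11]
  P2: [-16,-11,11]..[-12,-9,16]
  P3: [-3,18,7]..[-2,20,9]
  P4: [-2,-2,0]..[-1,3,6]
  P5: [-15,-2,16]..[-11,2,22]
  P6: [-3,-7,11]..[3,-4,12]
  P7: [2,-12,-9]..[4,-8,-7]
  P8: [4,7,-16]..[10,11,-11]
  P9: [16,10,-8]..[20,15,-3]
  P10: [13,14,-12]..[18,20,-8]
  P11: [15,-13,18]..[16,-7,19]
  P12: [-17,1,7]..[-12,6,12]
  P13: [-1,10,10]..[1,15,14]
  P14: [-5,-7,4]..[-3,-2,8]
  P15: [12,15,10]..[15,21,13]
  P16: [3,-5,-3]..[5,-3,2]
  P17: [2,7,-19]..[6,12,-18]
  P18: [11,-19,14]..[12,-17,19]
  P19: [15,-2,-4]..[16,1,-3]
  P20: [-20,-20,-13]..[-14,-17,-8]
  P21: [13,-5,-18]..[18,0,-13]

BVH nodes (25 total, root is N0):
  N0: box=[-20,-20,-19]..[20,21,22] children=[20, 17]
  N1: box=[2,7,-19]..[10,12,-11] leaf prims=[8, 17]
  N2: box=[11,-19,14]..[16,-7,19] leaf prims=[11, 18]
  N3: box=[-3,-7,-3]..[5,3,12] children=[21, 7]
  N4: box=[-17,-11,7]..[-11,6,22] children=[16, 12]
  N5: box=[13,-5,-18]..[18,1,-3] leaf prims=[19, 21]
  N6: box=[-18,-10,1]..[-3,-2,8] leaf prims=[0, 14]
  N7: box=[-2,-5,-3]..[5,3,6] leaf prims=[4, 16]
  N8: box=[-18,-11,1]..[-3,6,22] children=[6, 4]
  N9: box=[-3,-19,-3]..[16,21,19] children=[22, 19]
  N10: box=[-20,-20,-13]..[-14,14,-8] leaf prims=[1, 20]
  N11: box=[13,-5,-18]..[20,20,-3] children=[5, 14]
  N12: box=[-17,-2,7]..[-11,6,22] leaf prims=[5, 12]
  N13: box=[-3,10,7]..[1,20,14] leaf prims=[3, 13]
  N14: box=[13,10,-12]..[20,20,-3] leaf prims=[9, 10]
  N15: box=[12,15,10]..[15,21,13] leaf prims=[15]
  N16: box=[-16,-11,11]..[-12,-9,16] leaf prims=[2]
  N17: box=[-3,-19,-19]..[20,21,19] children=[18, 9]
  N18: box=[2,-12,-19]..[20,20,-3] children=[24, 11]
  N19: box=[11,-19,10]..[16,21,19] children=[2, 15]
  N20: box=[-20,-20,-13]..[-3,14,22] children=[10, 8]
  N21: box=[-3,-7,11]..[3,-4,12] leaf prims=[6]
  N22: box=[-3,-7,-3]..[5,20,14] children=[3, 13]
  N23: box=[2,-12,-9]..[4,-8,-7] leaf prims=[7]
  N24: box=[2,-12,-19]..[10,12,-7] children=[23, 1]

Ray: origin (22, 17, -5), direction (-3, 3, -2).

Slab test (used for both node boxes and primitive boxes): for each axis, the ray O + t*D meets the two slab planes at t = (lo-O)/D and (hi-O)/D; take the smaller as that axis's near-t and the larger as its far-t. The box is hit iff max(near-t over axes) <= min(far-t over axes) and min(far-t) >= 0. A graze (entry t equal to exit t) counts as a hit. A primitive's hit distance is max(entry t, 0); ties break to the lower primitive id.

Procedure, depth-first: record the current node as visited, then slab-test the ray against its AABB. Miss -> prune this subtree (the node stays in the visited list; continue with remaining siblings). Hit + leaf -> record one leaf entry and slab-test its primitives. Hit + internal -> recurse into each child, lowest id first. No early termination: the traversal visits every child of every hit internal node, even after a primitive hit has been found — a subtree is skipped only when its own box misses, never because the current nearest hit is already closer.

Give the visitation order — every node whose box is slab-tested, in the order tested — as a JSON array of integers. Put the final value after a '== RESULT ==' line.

Trace the traversal:
N0 x:[2/3,14] y:[-37/3,4/3] z:[-27/2,7] -> hit [2/3,4/3], descend [17, 20]
  N17 x:[2/3,25/3] y:[-12,4/3] z:[-12,7] -> hit [2/3,4/3], descend [9, 18]
    N9 x:[2,25/3] y:[-12,4/3] z:[-12,-1] -> miss, prune
    N18 x:[2/3,20/3] y:[-29/3,1] z:[-1,7] -> hit [2/3,1], descend [11, 24]
      N11 x:[2/3,3] y:[-22/3,1] z:[-1,13/2] -> hit [2/3,1], descend [5, 14]
        N5 x:[4/3,3] y:[-22/3,-16/3] z:[-1,13/2] -> miss, prune
        N14 x:[2/3,3] y:[-7/3,1] z:[-1,7/2] -> hit [2/3,1] leaf, test {P9(miss), P10(miss)}
      N24 x:[4,20/3] y:[-29/3,-5/3] z:[1,7] -> miss, prune
  N20 x:[25/3,14] y:[-37/3,-1] z:[-27/2,4] -> miss, prune

order=[0, 17, 9, 18, 11, 5, 14, 24, 20]  |boxes|=9  |leaves|=1  hit=miss

== RESULT ==
[0, 17, 9, 18, 11, 5, 14, 24, 20]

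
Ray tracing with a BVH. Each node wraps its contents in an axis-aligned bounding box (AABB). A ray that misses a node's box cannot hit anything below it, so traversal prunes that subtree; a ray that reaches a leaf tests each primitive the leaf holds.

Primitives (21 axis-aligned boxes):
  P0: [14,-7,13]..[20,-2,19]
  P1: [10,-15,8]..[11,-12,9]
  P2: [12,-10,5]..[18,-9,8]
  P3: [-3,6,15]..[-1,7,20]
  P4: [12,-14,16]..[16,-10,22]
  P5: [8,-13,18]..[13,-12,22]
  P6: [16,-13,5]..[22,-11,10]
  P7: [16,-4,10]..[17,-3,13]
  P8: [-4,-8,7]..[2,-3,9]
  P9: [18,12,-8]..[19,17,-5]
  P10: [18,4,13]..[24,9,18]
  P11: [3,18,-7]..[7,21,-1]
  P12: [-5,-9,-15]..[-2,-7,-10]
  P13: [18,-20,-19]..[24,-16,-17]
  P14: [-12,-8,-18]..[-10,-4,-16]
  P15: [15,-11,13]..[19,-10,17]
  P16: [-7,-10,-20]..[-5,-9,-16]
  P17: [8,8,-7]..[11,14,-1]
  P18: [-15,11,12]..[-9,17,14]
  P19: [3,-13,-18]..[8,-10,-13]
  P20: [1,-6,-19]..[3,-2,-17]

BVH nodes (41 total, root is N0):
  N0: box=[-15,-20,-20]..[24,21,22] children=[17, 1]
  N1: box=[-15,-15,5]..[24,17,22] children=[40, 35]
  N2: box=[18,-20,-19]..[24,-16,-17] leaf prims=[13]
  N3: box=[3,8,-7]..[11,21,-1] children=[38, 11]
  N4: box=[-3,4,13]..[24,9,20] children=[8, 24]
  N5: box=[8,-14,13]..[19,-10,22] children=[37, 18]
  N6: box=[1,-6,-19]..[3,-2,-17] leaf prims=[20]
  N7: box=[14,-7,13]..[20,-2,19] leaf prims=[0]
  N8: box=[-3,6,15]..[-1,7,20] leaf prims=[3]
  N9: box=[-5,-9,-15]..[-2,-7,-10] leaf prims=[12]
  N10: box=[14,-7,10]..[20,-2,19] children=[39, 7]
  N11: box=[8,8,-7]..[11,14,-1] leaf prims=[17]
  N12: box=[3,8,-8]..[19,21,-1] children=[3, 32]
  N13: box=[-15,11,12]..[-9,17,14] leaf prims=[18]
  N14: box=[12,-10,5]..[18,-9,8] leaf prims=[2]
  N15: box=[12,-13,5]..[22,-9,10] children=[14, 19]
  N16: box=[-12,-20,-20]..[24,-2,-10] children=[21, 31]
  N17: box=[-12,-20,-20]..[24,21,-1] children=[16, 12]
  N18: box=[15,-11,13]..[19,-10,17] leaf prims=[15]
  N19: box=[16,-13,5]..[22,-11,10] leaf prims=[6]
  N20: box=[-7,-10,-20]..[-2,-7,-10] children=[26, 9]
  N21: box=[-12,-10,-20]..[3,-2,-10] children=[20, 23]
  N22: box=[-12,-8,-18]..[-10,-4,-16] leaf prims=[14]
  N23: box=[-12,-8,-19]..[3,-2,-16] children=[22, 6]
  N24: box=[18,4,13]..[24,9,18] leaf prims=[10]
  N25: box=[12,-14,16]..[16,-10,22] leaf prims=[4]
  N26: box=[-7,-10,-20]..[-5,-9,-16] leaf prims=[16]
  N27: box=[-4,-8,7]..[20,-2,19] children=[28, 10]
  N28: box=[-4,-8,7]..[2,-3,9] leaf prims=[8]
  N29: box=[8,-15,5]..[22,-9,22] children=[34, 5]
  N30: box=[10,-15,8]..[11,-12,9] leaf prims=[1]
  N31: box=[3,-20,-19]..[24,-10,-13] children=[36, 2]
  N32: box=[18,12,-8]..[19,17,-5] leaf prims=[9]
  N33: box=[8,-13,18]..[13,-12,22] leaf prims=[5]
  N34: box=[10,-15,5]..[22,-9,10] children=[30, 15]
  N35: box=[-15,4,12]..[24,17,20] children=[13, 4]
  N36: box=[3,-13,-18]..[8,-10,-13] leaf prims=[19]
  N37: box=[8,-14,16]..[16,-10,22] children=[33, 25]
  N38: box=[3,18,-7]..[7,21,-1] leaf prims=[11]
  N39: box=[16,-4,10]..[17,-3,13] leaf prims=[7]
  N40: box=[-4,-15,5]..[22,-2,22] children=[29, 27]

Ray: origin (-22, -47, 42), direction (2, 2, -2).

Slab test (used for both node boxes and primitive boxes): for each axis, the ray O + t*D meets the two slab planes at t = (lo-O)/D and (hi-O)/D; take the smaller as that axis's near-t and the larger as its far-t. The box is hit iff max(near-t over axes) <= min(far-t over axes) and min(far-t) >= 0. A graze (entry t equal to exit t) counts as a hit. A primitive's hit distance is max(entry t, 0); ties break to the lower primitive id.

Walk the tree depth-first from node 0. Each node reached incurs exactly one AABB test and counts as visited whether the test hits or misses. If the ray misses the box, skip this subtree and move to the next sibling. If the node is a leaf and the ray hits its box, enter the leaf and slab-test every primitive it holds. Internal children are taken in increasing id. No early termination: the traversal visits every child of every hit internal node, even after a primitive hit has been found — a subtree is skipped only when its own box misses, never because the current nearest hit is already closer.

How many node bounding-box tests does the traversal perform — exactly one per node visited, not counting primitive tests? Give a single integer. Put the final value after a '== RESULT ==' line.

Traverse from the root:
N0 x:[7/2,23] y:[27/2,34] z:[10,31] -> hit [27/2,23], descend [1, 17]
  N1 x:[7/2,23] y:[16,32] z:[10,37/2] -> hit [16,37/2], descend [35, 40]
    N35 x:[7/2,23] y:[51/2,32] z:[11,15] -> miss, prune
    N40 x:[9,22] y:[16,45/2] z:[10,37/2] -> hit [16,37/2], descend [27, 29]
      N27 x:[9,21] y:[39/2,45/2] z:[23/2,35/2] -> miss, prune
      N29 x:[15,22] y:[16,19] z:[10,37/2] -> hit [16,37/2], descend [5, 34]
        N5 x:[15,41/2] y:[33/2,37/2] z:[10,29/2] -> miss, prune
        N34 x:[16,22] y:[16,19] z:[16,37/2] -> hit [16,37/2], descend [15, 30]
          N15 x:[17,22] y:[17,19] z:[16,37/2] -> hit [17,37/2], descend [14, 19]
            N14 x:[17,20] y:[37/2,19] z:[17,37/2] -> hit [37/2,37/2] leaf, test {P2@t=37/2}
            N19 x:[19,22] y:[17,18] z:[16,37/2] -> miss, prune
          N30 x:[16,33/2] y:[16,35/2] z:[33/2,17] -> hit [33/2,33/2] leaf, test {P1@t=33/2}
  N17 x:[5,23] y:[27/2,34] z:[43/2,31] -> hit [43/2,23], descend [12, 16]
    N12 x:[25/2,41/2] y:[55/2,34] z:[43/2,25] -> miss, prune
    N16 x:[5,23] y:[27/2,45/2] z:[26,31] -> miss, prune

Summary -> nodes [0, 1, 35, 40, 27, 29, 5, 34, 15, 14, 19, 30, 17, 12, 16]; box-tests=15; leaf-entries=2; first=P1

== RESULT ==
15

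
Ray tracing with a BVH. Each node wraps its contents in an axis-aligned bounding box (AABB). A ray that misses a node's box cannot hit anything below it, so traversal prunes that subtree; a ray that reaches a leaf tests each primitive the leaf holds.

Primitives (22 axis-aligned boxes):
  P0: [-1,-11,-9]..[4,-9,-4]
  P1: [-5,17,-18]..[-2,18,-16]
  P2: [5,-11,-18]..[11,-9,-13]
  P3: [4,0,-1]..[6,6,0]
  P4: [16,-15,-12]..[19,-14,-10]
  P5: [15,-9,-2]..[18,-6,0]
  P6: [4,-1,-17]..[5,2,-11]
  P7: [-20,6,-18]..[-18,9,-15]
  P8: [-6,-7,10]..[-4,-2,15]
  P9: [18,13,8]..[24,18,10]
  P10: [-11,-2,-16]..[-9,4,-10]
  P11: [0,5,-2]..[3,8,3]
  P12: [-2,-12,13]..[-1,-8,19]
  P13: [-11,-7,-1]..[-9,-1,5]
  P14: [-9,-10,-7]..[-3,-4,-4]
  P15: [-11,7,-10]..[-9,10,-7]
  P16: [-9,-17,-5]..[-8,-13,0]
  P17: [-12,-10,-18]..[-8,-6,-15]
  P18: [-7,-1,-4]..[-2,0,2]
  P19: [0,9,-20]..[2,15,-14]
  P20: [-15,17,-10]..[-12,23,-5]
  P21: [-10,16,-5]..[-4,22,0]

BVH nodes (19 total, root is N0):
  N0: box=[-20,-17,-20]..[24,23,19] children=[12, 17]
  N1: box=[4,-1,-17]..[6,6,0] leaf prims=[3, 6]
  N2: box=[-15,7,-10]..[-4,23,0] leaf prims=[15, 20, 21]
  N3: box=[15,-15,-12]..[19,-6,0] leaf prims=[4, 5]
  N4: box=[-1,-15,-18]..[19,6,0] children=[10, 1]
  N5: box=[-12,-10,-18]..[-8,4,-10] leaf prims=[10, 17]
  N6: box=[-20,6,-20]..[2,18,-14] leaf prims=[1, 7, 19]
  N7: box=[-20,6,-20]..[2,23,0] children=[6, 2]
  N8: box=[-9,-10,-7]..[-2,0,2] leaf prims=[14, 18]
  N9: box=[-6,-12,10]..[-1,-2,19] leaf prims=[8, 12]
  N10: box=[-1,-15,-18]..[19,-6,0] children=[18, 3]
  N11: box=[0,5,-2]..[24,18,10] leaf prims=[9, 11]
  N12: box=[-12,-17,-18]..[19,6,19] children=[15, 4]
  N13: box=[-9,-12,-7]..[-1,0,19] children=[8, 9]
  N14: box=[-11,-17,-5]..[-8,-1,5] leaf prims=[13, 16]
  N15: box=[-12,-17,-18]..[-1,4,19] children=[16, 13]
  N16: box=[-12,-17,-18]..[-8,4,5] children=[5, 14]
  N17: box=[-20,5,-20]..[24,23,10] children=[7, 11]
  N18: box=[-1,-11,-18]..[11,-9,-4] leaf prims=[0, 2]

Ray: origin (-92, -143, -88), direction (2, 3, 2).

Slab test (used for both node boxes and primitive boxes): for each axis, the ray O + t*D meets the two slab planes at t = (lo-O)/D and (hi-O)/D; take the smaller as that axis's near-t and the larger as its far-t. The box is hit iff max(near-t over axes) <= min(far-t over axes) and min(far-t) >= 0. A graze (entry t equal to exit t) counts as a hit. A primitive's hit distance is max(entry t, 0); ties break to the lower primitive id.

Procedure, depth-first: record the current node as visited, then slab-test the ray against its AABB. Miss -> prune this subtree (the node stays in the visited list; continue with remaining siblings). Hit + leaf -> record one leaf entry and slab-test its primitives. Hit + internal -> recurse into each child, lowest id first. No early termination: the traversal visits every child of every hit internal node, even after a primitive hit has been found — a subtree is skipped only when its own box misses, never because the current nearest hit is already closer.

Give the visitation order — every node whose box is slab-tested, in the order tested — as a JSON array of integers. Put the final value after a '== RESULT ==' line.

Traverse from the root:
N0 x:[36,58] y:[42,166/3] z:[34,107/2] -> hit [42,107/2], descend [12, 17]
  N12 x:[40,111/2] y:[42,149/3] z:[35,107/2] -> hit [42,149/3], descend [4, 15]
    N4 x:[91/2,111/2] y:[128/3,149/3] z:[35,44] -> miss, prune
    N15 x:[40,91/2] y:[42,49] z:[35,107/2] -> hit [42,91/2], descend [13, 16]
      N13 x:[83/2,91/2] y:[131/3,143/3] z:[81/2,107/2] -> hit [131/3,91/2], descend [8, 9]
        N8 x:[83/2,45] y:[133/3,143/3] z:[81/2,45] -> hit [133/3,45] leaf, test {P14(miss), P18(miss)}
        N9 x:[43,91/2] y:[131/3,47] z:[49,107/2] -> miss, prune
      N16 x:[40,42] y:[42,49] z:[35,93/2] -> hit [42,42], descend [5, 14]
        N5 x:[40,42] y:[133/3,49] z:[35,39] -> miss, prune
        N14 x:[81/2,42] y:[42,142/3] z:[83/2,93/2] -> hit [42,42] leaf, test {P13(miss), P16@t=42}
  N17 x:[36,58] y:[148/3,166/3] z:[34,49] -> miss, prune

11 AABB tests over nodes [0, 12, 4, 15, 13, 8, 9, 16, 5, 14, 17]; 2 leaves entered; closest P16.

== RESULT ==
[0, 12, 4, 15, 13, 8, 9, 16, 5, 14, 17]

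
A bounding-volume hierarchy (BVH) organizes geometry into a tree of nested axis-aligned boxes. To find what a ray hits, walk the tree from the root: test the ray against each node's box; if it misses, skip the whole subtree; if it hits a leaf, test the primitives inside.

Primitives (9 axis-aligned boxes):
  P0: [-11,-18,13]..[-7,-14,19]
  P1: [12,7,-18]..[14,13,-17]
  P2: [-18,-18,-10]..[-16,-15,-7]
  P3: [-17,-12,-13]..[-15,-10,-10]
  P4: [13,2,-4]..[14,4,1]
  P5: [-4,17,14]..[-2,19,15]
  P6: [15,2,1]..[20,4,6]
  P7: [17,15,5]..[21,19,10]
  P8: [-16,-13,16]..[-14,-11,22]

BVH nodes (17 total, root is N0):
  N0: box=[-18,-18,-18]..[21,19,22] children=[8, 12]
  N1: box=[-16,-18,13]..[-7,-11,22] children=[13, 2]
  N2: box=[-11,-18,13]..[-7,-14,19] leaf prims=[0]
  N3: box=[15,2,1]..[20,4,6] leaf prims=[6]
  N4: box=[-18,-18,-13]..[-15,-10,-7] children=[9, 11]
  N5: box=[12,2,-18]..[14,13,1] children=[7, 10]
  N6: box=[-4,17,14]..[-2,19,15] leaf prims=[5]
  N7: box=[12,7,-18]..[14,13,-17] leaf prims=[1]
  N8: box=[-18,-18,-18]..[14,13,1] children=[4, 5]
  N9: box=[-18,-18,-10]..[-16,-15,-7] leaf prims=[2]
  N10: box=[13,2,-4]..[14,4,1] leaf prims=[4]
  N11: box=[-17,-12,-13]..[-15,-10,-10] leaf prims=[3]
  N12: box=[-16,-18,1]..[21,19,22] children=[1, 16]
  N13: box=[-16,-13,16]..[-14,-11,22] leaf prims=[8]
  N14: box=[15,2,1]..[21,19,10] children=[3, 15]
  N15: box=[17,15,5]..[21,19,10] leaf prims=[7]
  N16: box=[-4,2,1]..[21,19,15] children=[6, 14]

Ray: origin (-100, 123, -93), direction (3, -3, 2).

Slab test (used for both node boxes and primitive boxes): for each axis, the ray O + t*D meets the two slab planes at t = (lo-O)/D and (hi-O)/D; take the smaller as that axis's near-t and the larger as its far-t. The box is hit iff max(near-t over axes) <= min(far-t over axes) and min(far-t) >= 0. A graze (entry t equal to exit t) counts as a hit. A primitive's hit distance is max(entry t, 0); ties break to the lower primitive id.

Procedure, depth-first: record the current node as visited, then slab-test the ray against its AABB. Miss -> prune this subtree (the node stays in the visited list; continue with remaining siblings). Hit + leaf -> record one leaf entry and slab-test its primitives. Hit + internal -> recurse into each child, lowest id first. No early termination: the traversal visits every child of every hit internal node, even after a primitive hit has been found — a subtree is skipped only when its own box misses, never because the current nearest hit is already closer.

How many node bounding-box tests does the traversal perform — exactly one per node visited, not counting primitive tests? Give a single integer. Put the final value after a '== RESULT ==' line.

Trace the traversal:
N0 x:[82/3,121/3] y:[104/3,47] z:[75/2,115/2] -> hit [75/2,121/3], descend [8, 12]
  N8 x:[82/3,38] y:[110/3,47] z:[75/2,47] -> hit [75/2,38], descend [4, 5]
    N4 x:[82/3,85/3] y:[133/3,47] z:[40,43] -> miss, prune
    N5 x:[112/3,38] y:[110/3,121/3] z:[75/2,47] -> hit [75/2,38], descend [7, 10]
      N7 x:[112/3,38] y:[110/3,116/3] z:[75/2,38] -> hit [75/2,38] leaf, test {P1@t=75/2}
      N10 x:[113/3,38] y:[119/3,121/3] z:[89/2,47] -> miss, prune
  N12 x:[28,121/3] y:[104/3,47] z:[47,115/2] -> miss, prune

Summary -> nodes [0, 8, 4, 5, 7, 10, 12]; box-tests=7; leaf-entries=1; first=P1

== RESULT ==
7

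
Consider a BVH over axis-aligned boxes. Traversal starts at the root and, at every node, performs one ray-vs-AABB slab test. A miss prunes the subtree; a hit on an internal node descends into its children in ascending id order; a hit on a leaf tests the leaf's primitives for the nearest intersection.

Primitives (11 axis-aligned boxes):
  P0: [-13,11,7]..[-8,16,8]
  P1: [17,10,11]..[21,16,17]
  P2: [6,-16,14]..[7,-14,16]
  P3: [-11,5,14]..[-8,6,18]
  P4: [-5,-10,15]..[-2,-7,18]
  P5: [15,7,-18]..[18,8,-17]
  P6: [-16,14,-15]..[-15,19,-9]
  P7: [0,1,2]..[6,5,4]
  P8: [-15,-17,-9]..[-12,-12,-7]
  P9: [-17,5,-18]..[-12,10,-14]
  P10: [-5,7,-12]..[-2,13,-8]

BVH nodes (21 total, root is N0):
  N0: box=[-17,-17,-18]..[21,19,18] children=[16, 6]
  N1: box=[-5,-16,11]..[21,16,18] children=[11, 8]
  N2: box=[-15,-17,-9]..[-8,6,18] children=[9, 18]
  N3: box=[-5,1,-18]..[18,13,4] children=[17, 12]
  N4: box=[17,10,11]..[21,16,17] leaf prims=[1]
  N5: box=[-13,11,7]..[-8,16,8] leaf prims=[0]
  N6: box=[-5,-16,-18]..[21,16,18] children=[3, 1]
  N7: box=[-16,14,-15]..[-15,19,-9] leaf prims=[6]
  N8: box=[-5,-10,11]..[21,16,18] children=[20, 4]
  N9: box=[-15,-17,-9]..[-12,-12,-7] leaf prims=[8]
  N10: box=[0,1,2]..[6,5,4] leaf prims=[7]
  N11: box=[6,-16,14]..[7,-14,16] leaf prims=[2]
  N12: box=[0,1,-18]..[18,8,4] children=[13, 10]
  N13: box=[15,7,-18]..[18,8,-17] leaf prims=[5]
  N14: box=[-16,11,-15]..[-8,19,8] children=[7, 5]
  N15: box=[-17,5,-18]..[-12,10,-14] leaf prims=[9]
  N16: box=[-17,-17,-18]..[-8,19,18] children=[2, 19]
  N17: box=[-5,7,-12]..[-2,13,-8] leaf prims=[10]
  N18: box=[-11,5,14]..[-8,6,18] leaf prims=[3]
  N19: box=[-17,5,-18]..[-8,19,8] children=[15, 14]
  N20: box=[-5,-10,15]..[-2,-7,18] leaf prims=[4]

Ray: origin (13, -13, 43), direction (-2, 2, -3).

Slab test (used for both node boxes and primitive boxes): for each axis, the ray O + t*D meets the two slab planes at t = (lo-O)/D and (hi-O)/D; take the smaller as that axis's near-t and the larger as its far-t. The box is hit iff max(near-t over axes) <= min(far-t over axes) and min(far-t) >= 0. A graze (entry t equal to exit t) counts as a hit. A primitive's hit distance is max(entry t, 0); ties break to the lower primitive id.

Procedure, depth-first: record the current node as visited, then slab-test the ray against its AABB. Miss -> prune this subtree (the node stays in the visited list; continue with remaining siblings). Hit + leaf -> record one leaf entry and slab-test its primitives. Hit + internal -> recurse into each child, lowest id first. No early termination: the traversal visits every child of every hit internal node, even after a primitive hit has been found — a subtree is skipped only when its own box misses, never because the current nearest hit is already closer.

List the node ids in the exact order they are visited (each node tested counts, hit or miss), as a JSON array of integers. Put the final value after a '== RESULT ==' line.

Walk:
N0 x:[-4,15] y:[-2,16] z:[25/3,61/3] -> hit [25/3,15], descend [6, 16]
  N6 x:[-4,9] y:[-3/2,29/2] z:[25/3,61/3] -> hit [25/3,9], descend [1, 3]
    N1 x:[-4,9] y:[-3/2,29/2] z:[25/3,32/3] -> hit [25/3,9], descend [8, 11]
      N8 x:[-4,9] y:[3/2,29/2] z:[25/3,32/3] -> hit [25/3,9], descend [4, 20]
        N4 x:[-4,-2] y:[23/2,29/2] z:[26/3,32/3] -> miss, prune
        N20 x:[15/2,9] y:[3/2,3] z:[25/3,28/3] -> miss, prune
      N11 x:[3,7/2] y:[-3/2,-1/2] z:[9,29/3] -> miss, prune
    N3 x:[-5/2,9] y:[7,13] z:[13,61/3] -> miss, prune
  N16 x:[21/2,15] y:[-2,16] z:[25/3,61/3] -> hit [21/2,15], descend [2, 19]
    N2 x:[21/2,14] y:[-2,19/2] z:[25/3,52/3] -> miss, prune
    N19 x:[21/2,15] y:[9,16] z:[35/3,61/3] -> hit [35/3,15], descend [14, 15]
      N14 x:[21/2,29/2] y:[12,16] z:[35/3,58/3] -> hit [12,29/2], descend [5, 7]
        N5 x:[21/2,13] y:[12,29/2] z:[35/3,12] -> hit [12,12] leaf, test {P0@t=12}
        N7 x:[14,29/2] y:[27/2,16] z:[52/3,58/3] -> miss, prune
      N15 x:[25/2,15] y:[9,23/2] z:[19,61/3] -> miss, prune

Summary -> nodes [0, 6, 1, 8, 4, 20, 11, 3, 16, 2, 19, 14, 5, 7, 15]; box-tests=15; leaf-entries=1; first=P0

== RESULT ==
[0, 6, 1, 8, 4, 20, 11, 3, 16, 2, 19, 14, 5, 7, 15]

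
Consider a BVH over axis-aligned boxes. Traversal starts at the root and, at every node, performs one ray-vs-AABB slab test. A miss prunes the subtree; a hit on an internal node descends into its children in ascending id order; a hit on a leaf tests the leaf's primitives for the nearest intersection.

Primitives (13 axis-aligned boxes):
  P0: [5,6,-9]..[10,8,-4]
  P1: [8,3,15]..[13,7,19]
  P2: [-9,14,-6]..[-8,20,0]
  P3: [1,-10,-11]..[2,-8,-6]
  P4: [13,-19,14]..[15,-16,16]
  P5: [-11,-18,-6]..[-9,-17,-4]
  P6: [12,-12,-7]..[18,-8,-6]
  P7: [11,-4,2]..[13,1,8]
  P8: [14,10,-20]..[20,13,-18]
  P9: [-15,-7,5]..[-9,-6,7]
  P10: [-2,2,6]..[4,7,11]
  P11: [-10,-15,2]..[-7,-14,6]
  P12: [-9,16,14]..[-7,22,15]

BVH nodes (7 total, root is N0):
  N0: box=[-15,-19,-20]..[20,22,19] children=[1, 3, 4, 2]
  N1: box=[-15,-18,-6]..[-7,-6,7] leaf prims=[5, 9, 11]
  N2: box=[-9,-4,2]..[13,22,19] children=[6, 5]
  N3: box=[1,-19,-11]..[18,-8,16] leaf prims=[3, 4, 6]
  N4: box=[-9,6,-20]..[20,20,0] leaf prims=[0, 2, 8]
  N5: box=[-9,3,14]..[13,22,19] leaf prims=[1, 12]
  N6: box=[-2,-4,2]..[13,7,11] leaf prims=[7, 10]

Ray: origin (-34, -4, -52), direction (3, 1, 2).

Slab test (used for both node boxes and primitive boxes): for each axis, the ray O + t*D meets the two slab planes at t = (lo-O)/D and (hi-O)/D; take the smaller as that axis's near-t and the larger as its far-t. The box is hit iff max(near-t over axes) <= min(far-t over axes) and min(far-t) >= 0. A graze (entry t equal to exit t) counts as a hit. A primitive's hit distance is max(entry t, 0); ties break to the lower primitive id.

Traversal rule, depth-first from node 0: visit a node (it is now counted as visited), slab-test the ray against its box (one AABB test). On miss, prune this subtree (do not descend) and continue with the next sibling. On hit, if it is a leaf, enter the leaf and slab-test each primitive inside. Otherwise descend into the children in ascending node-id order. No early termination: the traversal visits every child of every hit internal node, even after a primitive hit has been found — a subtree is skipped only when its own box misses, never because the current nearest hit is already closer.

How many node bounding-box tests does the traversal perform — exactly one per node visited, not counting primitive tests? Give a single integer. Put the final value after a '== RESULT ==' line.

Trace the traversal:
N0 x:[19/3,18] y:[-15,26] z:[16,71/2] -> hit [16,18], descend [1, 2, 3, 4]
  N1 x:[19/3,9] y:[-14,-2] z:[23,59/2] -> miss, prune
  N2 x:[25/3,47/3] y:[0,26] z:[27,71/2] -> miss, prune
  N3 x:[35/3,52/3] y:[-15,-4] z:[41/2,34] -> miss, prune
  N4 x:[25/3,18] y:[10,24] z:[16,26] -> hit [16,18] leaf, test {P0(miss), P2(miss), P8@t=16}

Visited [0, 1, 2, 3, 4]. Tests: 5 box, 1 leaf. Nearest: P8.

== RESULT ==
5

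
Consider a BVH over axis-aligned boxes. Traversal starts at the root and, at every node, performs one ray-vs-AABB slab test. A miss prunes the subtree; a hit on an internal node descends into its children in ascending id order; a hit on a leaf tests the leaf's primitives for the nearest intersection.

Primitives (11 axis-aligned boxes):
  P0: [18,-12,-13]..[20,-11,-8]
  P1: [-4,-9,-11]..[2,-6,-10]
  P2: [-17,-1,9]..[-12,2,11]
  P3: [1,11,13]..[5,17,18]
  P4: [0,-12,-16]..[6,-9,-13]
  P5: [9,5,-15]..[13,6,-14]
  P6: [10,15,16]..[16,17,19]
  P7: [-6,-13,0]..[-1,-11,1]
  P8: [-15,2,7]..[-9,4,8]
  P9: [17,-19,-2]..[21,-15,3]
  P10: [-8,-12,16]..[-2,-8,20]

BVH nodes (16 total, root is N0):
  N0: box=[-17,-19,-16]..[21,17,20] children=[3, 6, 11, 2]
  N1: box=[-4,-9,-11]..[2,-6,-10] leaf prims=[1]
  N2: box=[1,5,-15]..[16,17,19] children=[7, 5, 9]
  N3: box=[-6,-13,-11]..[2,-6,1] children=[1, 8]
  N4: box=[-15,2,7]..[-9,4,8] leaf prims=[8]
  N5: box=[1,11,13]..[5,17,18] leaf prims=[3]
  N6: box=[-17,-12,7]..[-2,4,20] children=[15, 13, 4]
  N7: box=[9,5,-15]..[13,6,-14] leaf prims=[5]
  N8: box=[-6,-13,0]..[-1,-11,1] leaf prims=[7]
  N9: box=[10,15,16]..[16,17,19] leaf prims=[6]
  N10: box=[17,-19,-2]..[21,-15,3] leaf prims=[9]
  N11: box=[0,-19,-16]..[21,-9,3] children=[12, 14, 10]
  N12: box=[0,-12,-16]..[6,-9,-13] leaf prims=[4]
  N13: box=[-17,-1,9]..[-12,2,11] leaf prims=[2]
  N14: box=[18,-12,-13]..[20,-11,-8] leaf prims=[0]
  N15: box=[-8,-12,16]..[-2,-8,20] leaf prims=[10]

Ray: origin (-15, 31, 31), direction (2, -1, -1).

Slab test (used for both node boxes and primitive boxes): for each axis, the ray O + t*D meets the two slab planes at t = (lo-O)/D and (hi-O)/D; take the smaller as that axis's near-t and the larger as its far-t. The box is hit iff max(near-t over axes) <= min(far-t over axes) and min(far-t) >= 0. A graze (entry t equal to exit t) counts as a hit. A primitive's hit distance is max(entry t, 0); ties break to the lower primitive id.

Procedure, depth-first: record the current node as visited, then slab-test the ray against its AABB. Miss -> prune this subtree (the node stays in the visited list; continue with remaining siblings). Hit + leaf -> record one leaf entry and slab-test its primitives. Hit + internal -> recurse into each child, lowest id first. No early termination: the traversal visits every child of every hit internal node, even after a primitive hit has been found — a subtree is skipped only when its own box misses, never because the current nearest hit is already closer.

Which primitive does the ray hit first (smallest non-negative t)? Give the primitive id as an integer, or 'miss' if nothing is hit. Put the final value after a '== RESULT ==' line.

Walk:
N0 x:[-1,18] y:[14,50] z:[11,47] -> hit [14,18], descend [2, 3, 6, 11]
  N2 x:[8,31/2] y:[14,26] z:[12,46] -> hit [14,31/2], descend [5, 7, 9]
    N5 x:[8,10] y:[14,20] z:[13,18] -> miss, prune
    N7 x:[12,14] y:[25,26] z:[45,46] -> miss, prune
    N9 x:[25/2,31/2] y:[14,16] z:[12,15] -> hit [14,15] leaf, test {P6@t=14}
  N3 x:[9/2,17/2] y:[37,44] z:[30,42] -> miss, prune
  N6 x:[-1,13/2] y:[27,43] z:[11,24] -> miss, prune
  N11 x:[15/2,18] y:[40,50] z:[28,47] -> miss, prune

8 AABB tests over nodes [0, 2, 5, 7, 9, 3, 6, 11]; 1 leaf entered; closest P6.

== RESULT ==
6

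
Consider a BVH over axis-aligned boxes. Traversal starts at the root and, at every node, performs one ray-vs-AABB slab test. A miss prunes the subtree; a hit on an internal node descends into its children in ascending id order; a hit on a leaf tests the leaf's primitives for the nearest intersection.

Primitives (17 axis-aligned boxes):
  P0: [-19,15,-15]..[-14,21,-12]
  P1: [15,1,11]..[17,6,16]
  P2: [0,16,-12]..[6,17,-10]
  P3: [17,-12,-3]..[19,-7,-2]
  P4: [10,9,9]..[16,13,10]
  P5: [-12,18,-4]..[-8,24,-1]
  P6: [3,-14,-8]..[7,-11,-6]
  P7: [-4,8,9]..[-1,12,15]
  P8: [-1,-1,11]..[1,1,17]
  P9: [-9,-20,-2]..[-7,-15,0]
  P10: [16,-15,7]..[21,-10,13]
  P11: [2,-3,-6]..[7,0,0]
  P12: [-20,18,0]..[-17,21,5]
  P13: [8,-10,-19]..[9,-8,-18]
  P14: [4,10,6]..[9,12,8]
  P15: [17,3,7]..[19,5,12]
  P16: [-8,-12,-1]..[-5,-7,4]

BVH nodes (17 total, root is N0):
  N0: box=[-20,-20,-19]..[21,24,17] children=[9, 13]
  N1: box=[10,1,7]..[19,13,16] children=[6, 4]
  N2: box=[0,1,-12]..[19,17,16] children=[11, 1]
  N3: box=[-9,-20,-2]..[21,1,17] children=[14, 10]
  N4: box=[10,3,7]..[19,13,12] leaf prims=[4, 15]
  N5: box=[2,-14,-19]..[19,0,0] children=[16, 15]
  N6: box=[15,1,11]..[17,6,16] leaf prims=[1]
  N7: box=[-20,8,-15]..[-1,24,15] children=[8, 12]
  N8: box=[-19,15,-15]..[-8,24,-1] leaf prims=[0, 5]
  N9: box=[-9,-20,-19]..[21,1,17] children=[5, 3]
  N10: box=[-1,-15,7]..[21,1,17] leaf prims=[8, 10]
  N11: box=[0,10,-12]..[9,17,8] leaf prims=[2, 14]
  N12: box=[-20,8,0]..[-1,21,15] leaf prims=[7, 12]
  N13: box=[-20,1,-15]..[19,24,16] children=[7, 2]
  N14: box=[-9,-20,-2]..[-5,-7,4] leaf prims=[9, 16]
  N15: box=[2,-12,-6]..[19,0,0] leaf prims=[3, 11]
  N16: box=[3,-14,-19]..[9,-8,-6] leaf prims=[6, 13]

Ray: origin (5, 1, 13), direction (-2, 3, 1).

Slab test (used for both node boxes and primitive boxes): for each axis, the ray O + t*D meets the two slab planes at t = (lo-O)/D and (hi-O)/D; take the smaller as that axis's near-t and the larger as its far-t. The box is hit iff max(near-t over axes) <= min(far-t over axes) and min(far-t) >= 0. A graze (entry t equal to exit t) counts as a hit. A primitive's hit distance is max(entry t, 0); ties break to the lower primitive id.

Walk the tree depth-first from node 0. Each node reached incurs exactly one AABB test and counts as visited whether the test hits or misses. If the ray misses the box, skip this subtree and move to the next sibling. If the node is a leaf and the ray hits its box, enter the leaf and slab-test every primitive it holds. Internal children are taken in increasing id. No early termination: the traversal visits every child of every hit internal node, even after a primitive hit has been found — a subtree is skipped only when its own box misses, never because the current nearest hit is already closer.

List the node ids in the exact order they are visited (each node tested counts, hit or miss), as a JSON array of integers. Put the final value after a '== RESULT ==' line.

Trace the traversal:
N0 x:[-8,25/2] y:[-7,23/3] z:[-32,4] -> hit [-7,4], descend [9, 13]
  N9 x:[-8,7] y:[-7,0] z:[-32,4] -> hit [-7,0], descend [3, 5]
    N3 x:[-8,7] y:[-7,0] z:[-15,4] -> hit [-7,0], descend [10, 14]
      N10 x:[-8,3] y:[-16/3,0] z:[-6,4] -> hit [-16/3,0] leaf, test {P8(miss), P10(miss)}
      N14 x:[5,7] y:[-7,-8/3] z:[-15,-9] -> miss, prune
    N5 x:[-7,3/2] y:[-5,-1/3] z:[-32,-13] -> miss, prune
  N13 x:[-7,25/2] y:[0,23/3] z:[-28,3] -> hit [0,3], descend [2, 7]
    N2 x:[-7,5/2] y:[0,16/3] z:[-25,3] -> hit [0,5/2], descend [1, 11]
      N1 x:[-7,-5/2] y:[0,4] z:[-6,3] -> miss, prune
      N11 x:[-2,5/2] y:[3,16/3] z:[-25,-5] -> miss, prune
    N7 x:[3,25/2] y:[7/3,23/3] z:[-28,2] -> miss, prune

Summary -> nodes [0, 9, 3, 10, 14, 5, 13, 2, 1, 11, 7]; box-tests=11; leaf-entries=1; first=miss

== RESULT ==
[0, 9, 3, 10, 14, 5, 13, 2, 1, 11, 7]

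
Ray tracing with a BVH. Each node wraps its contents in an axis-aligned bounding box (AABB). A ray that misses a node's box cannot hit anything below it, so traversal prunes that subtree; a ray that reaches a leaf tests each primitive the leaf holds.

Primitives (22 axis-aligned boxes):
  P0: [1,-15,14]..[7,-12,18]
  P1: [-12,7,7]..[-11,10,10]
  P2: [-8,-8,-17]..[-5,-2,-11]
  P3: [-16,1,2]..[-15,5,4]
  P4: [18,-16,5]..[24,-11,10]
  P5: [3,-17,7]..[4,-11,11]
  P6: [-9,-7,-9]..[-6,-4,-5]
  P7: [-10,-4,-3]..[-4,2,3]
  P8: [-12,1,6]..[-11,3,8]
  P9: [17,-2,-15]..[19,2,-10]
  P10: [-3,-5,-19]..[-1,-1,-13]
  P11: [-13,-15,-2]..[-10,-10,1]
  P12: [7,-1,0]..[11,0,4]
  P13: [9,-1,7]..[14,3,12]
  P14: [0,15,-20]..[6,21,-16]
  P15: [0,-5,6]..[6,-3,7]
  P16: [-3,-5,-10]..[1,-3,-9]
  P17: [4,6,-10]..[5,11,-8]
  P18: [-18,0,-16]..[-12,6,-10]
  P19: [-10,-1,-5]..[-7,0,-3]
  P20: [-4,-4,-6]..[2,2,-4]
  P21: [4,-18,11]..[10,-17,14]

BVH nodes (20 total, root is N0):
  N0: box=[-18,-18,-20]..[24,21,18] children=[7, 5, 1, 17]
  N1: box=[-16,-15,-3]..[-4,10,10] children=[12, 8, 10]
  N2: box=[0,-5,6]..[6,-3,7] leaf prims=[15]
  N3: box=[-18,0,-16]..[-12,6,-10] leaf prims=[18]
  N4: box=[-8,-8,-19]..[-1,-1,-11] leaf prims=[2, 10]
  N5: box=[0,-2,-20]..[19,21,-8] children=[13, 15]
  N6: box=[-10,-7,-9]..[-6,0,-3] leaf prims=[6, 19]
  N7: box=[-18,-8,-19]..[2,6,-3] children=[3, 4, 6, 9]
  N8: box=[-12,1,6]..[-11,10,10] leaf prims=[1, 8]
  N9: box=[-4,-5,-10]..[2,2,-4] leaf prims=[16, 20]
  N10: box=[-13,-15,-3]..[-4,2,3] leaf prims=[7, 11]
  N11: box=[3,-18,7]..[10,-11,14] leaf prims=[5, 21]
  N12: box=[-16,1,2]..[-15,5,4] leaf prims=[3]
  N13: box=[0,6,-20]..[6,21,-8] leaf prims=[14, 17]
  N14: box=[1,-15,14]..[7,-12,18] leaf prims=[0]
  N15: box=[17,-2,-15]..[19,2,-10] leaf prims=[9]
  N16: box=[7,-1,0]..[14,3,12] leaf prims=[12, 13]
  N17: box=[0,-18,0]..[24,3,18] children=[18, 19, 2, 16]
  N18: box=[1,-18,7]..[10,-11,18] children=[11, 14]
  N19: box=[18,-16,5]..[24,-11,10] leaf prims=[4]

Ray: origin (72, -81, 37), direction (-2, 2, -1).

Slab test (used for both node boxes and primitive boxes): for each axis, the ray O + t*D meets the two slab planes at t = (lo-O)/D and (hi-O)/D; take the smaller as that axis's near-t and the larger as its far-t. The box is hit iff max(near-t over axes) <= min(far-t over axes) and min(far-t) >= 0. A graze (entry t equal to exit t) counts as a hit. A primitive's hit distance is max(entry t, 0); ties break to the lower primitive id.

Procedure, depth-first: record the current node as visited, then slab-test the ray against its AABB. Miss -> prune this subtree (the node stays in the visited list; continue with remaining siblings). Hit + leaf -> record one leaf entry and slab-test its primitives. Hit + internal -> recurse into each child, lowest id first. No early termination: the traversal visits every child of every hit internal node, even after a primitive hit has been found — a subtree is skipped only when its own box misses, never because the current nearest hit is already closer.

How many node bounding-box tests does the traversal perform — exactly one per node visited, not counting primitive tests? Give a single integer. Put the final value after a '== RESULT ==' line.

Trace the traversal:
N0 x:[24,45] y:[63/2,51] z:[19,57] -> hit [63/2,45], descend [1, 5, 7, 17]
  N1 x:[38,44] y:[33,91/2] z:[27,40] -> hit [38,40], descend [8, 10, 12]
    N8 x:[83/2,42] y:[41,91/2] z:[27,31] -> miss, prune
    N10 x:[38,85/2] y:[33,83/2] z:[34,40] -> hit [38,40] leaf, test {P7@t=77/2, P11(miss)}
    N12 x:[87/2,44] y:[41,43] z:[33,35] -> miss, prune
  N5 x:[53/2,36] y:[79/2,51] z:[45,57] -> miss, prune
  N7 x:[35,45] y:[73/2,87/2] z:[40,56] -> hit [40,87/2], descend [3, 4, 6, 9]
    N3 x:[42,45] y:[81/2,87/2] z:[47,53] -> miss, prune
    N4 x:[73/2,40] y:[73/2,40] z:[48,56] -> miss, prune
    N6 x:[39,41] y:[37,81/2] z:[40,46] -> hit [40,81/2] leaf, test {P6(miss), P19@t=40}
    N9 x:[35,38] y:[38,83/2] z:[41,47] -> miss, prune
  N17 x:[24,36] y:[63/2,42] z:[19,37] -> hit [63/2,36], descend [2, 16, 18, 19]
    N2 x:[33,36] y:[38,39] z:[30,31] -> miss, prune
    N16 x:[29,65/2] y:[40,42] z:[25,37] -> miss, prune
    N18 x:[31,71/2] y:[63/2,35] z:[19,30] -> miss, prune
    N19 x:[24,27] y:[65/2,35] z:[27,32] -> miss, prune

Visited [0, 1, 8, 10, 12, 5, 7, 3, 4, 6, 9, 17, 2, 16, 18, 19]. Tests: 16 box, 2 leaf. Nearest: P7.

== RESULT ==
16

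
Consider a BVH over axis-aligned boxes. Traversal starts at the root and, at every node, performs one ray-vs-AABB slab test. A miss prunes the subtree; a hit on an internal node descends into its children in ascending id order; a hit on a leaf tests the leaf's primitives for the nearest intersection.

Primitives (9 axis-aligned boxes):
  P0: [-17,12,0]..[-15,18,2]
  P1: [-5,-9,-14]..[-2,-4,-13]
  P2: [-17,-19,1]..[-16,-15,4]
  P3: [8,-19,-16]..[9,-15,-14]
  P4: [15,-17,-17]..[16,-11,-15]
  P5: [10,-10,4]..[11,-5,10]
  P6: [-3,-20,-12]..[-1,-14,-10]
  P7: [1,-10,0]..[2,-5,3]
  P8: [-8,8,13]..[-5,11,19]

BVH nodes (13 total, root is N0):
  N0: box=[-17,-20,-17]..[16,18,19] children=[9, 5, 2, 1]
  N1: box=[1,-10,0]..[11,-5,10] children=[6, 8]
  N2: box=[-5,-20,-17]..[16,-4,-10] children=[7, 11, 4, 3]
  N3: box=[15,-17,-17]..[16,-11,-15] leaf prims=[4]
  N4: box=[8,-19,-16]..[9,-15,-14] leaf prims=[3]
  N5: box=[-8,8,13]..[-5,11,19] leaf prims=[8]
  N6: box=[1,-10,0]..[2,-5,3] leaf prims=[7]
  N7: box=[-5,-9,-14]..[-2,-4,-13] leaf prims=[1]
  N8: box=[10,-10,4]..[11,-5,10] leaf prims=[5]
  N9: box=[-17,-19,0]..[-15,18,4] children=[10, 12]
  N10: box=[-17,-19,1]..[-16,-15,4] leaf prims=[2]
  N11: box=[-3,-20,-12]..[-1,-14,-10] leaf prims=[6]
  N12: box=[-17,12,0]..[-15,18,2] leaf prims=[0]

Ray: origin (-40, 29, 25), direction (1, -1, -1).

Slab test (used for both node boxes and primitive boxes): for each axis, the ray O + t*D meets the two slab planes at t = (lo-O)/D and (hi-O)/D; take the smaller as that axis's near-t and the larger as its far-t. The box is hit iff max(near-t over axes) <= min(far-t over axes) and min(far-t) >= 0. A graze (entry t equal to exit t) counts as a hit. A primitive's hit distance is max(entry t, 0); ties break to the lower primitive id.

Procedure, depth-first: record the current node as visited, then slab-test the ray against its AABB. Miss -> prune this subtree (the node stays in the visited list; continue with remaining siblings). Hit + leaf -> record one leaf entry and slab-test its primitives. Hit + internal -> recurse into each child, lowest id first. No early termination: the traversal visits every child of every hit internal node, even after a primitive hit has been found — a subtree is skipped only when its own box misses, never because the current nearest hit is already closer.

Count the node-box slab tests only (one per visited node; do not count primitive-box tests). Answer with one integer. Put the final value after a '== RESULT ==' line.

Walk:
N0 x:[23,56] y:[11,49] z:[6,42] -> hit [23,42], descend [1, 2, 5, 9]
  N1 x:[41,51] y:[34,39] z:[15,25] -> miss, prune
  N2 x:[35,56] y:[33,49] z:[35,42] -> hit [35,42], descend [3, 4, 7, 11]
    N3 x:[55,56] y:[40,46] z:[40,42] -> miss, prune
    N4 x:[48,49] y:[44,48] z:[39,41] -> miss, prune
    N7 x:[35,38] y:[33,38] z:[38,39] -> hit [38,38] leaf, test {P1@t=38}
    N11 x:[37,39] y:[43,49] z:[35,37] -> miss, prune
  N5 x:[32,35] y:[18,21] z:[6,12] -> miss, prune
  N9 x:[23,25] y:[11,48] z:[21,25] -> hit [23,25], descend [10, 12]
    N10 x:[23,24] y:[44,48] z:[21,24] -> miss, prune
    N12 x:[23,25] y:[11,17] z:[23,25] -> miss, prune

Visited [0, 1, 2, 3, 4, 7, 11, 5, 9, 10, 12]. Tests: 11 box, 1 leaf. Nearest: P1.

== RESULT ==
11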